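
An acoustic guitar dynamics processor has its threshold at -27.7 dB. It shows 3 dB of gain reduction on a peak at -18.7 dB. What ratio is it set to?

Input overshoot = -18.7 − (-27.7) = 9 dB.
Output overshoot = 9 − 3 = 6 dB.
Ratio = input overshoot / output overshoot = 9 / 6 = 1.5.

1.5:1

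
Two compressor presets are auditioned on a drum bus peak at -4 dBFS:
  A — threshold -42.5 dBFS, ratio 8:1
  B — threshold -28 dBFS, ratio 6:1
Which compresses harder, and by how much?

A, by 13.6875 dB

A: 38.5 dB over, compressed to 4.8125 dB over, so 33.6875 dB of GR.
B: 24 dB over, compressed to 4 dB over, so 20 dB of GR.
A applies 13.6875 dB more gain reduction.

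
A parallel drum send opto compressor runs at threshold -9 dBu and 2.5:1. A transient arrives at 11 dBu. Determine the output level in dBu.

-1 dBu

11 dBu sits 20 dB over threshold.
At 2.5:1 the overshoot is divided by 2.5, leaving 8 dB above threshold.
That puts the output at -1 dBu.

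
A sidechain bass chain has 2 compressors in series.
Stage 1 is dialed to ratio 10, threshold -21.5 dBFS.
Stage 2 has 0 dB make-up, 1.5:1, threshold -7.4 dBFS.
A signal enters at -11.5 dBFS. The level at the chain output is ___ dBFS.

-20.5 dBFS

Stage 1: overshoot 10 dB → 10/10 = 1 dB → -20.5 dBFS.
Stage 2: below threshold (-20.5 ≤ -7.4); passes unchanged; output -20.5 dBFS.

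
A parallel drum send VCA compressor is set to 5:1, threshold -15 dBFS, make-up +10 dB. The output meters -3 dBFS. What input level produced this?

-5 dBFS

Remove make-up: -3 − 10 = -13 dBFS.
The compressed level sits -13 − (-15) = 2 dB over threshold.
Undo the ratio: input overshoot = 2 × 5 = 10 dB, giving input = -5 dBFS.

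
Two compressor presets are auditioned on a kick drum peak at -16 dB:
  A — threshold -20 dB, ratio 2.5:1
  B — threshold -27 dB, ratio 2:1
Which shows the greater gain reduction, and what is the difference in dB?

A: GR = 4 − 4/2.5 = 2.4 dB.
B: GR = 11 − 11/2 = 5.5 dB.
B applies 3.1 dB more gain reduction.

B, by 3.1 dB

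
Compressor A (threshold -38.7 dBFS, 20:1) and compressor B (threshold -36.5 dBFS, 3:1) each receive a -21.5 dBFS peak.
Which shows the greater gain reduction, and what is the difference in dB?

A, by 6.34 dB

A: GR = 17.2 − 17.2/20 = 16.34 dB.
B: GR = 15 − 15/3 = 10 dB.
Difference: 6.34 dB in favour of A.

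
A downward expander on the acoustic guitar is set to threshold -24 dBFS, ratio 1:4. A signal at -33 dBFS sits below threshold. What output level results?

-60 dBFS

The input is 9 dB below the -24 dBFS threshold.
A 1:4 expander multiplies undershoot by 4: 9 × 4 = 36 dB below threshold.
Output = -24 − 36 = -60 dBFS.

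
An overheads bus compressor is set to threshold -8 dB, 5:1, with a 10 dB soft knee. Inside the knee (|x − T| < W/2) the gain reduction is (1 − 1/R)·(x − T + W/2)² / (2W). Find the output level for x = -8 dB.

x − T + W/2 = -8 − (-8) + 5 = 5.
GR = (1 − 1/5) × 5² / 20 = 0.8 × 25 / 20 = 1 dB.
Output = -8 − 1 = -9 dB.

-9 dB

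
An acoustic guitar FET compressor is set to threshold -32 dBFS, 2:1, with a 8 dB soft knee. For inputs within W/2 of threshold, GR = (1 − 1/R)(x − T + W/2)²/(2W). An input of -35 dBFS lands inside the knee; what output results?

x − T + W/2 = -35 − (-32) + 4 = 1.
GR = (1 − 1/2) × 1² / 16 = 0.5 × 1 / 16 = 0.03125 dB.
Output = -35 − 0.03125 = -35.03125 dBFS.

-35.03125 dBFS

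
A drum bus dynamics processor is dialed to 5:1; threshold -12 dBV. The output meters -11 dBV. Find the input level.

-7 dBV

That's 1 dB above the -12 dBV threshold.
Undo the ratio: input overshoot = 1 × 5 = 5 dB, giving input = -7 dBV.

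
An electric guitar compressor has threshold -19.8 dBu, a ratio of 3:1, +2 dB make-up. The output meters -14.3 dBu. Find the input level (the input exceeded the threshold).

-9.3 dBu

Before make-up, the level was -14.3 − 2 = -16.3 dBu.
The compressed level sits -16.3 − (-19.8) = 3.5 dB over threshold.
Input overshoot = R × output overshoot = 10.5 dB → input = -19.8 + 10.5 = -9.3 dBu.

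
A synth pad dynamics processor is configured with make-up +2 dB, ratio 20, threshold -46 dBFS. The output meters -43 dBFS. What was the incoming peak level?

-26 dBFS

Remove make-up: -43 − 2 = -45 dBFS.
The compressed level sits -45 − (-46) = 1 dB over threshold.
Before 20:1 compression the overshoot was 1 × 20 = 20 dB, so input = -46 + 20 = -26 dBFS.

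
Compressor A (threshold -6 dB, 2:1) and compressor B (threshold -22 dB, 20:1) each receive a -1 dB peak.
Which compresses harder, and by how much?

B, by 17.45 dB

A: 5 dB over, compressed to 2.5 dB over, so 2.5 dB of GR.
B: 21 dB over, compressed to 1.05 dB over, so 19.95 dB of GR.
Difference: 17.45 dB in favour of B.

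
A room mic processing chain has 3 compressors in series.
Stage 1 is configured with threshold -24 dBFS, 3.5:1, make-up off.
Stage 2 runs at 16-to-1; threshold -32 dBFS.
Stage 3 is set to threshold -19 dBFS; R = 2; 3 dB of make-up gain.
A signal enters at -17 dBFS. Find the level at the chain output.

-28.375 dBFS

Stage 1: 7 dB above -24 dBFS, reduced 3.5:1 to 2 dB above → -22 dBFS.
Stage 2: 10 dB above -32 dBFS, reduced 16:1 to 0.625 dB above → -31.375 dBFS.
Stage 3: below threshold (-31.375 ≤ -19); passes unchanged; make-up brings it to -28.375 dBFS.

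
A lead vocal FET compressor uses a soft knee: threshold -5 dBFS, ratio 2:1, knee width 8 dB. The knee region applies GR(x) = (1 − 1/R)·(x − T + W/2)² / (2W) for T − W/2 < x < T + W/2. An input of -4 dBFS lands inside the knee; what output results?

x − T + W/2 = -4 − (-5) + 4 = 5.
GR = (1 − 1/2) × 5² / 16 = 0.5 × 25 / 16 = 0.78125 dB.
Output = -4 − 0.78125 = -4.78125 dBFS.

-4.78125 dBFS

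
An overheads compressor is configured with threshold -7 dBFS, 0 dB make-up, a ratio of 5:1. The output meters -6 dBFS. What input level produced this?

-2 dBFS

Post-compression overshoot = -6 − (-7) = 1 dB.
Undo the ratio: input overshoot = 1 × 5 = 5 dB, giving input = -2 dBFS.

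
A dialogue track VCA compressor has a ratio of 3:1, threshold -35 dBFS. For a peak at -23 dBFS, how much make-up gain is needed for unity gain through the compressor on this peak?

Overshoot 12 dB → 12/3 = 4 dB after compression, so the compressed level is -35 + 4 = -31 dBFS.
Make-up = target − compressed = -23 − (-31) = 8 dB.

8 dB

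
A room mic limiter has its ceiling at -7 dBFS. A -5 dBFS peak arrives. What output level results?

-7 dBFS

The limiter clamps the peak to its -7 dBFS ceiling.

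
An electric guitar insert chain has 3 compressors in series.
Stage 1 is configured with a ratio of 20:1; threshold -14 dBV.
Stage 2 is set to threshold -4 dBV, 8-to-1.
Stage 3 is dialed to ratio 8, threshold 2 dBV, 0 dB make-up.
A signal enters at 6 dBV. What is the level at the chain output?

Stage 1: 6 dBV is 20 dB over -14 dBV; at 20:1 that becomes 1 dB over, giving -13 dBV.
Stage 2: -13 dBV is at or below the -4 dBV threshold — no compression; output -13 dBV.
Stage 3: -13 dBV ≤ 2 dBV, so stage 3 doesn't engage; output -13 dBV.

-13 dBV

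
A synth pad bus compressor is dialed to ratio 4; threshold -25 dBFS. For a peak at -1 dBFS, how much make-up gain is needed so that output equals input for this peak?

Overshoot 24 dB → 24/4 = 6 dB after compression, so the compressed level is -25 + 6 = -19 dBFS.
Make-up = target − compressed = -1 − (-19) = 18 dB.

18 dB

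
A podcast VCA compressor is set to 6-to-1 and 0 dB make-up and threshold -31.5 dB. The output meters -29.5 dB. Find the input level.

Post-compression overshoot = -29.5 − (-31.5) = 2 dB.
Undo the ratio: input overshoot = 2 × 6 = 12 dB, giving input = -19.5 dB.

-19.5 dB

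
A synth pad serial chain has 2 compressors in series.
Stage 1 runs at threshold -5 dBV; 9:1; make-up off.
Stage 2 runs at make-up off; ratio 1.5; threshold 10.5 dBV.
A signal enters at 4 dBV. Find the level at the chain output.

-4 dBV

Stage 1: 4 dBV is 9 dB over -5 dBV; at 9:1 that becomes 1 dB over, giving -4 dBV.
Stage 2: -4 dBV is at or below the 10.5 dBV threshold — no compression; output -4 dBV.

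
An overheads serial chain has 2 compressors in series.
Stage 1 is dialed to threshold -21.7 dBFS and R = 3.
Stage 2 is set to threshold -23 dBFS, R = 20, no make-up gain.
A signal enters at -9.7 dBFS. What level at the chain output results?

Stage 1: -9.7 dBFS is 12 dB over -21.7 dBFS; at 3:1 that becomes 4 dB over, giving -17.7 dBFS.
Stage 2: 5.3 dB above -23 dBFS, reduced 20:1 to 0.265 dB above → -22.735 dBFS.

-22.735 dBFS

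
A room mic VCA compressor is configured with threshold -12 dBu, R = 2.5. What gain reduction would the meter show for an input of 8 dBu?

Overshoot = 8 − (-12) = 20 dB.
After 2.5:1 compression the overshoot becomes 20/2.5 = 8 dB.
So the signal is attenuated by 20 − 8 = 12 dB.

12 dB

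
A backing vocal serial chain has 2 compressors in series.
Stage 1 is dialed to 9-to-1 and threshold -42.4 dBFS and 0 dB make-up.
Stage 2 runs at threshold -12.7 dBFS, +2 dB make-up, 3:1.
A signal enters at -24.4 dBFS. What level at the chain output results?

Stage 1: 18 dB above -42.4 dBFS, reduced 9:1 to 2 dB above → -40.4 dBFS.
Stage 2: below threshold (-40.4 ≤ -12.7); passes unchanged; make-up brings it to -38.4 dBFS.

-38.4 dBFS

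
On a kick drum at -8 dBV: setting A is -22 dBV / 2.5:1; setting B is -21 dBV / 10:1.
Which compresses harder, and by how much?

A: GR = 14 − 14/2.5 = 8.4 dB.
B: GR = 13 − 13/10 = 11.7 dB.
Difference: 3.3 dB in favour of B.

B, by 3.3 dB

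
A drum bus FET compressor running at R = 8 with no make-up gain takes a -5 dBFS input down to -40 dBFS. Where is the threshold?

Gain reduction = -5 − (-40) = 35 dB; output overshoot = GR / (R − 1) = 35 / 7 = 5 dB.
Threshold = output − output overshoot = -40 − 5 = -45 dBFS.

-45 dBFS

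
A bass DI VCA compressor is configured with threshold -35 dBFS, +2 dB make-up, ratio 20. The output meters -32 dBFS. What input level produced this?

-15 dBFS

Before make-up, the level was -32 − 2 = -34 dBFS.
That's 1 dB above the -35 dBFS threshold.
Undo the ratio: input overshoot = 1 × 20 = 20 dB, giving input = -15 dBFS.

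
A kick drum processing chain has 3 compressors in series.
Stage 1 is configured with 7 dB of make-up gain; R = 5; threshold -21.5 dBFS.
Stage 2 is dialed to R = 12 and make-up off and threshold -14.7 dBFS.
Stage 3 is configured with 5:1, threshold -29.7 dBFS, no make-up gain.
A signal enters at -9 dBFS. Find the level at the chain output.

Stage 1: overshoot 12.5 dB → 12.5/5 = 2.5 dB → -19 dBFS; +7 dB make-up → -12 dBFS.
Stage 2: overshoot 2.7 dB → 2.7/12 = 0.225 dB → -14.475 dBFS.
Stage 3: overshoot 15.225 dB → 15.225/5 = 3.045 dB → -26.655 dBFS.

-26.655 dBFS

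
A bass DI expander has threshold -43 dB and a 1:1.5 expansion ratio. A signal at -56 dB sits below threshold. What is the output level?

Below threshold, a 1:1.5 expander applies gain = (1.5−1)×(T − x) of attenuation.
(1.5−1) × 13 = 6.5 dB, so output = -56 − 6.5 = -62.5 dB.

-62.5 dB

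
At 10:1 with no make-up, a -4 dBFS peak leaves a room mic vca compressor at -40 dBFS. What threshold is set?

Gain reduction = -4 − (-40) = 36 dB; output overshoot = GR / (R − 1) = 36 / 9 = 4 dB.
Threshold = output − output overshoot = -40 − 4 = -44 dBFS.

-44 dBFS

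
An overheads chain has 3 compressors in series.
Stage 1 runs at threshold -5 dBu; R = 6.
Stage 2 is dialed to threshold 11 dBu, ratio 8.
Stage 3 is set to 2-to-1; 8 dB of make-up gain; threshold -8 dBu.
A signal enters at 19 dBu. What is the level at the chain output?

3.5 dBu

Stage 1: 24 dB above -5 dBu, reduced 6:1 to 4 dB above → -1 dBu.
Stage 2: -1 dBu is at or below the 11 dBu threshold — no compression; output -1 dBu.
Stage 3: 7 dB above -8 dBu, reduced 2:1 to 3.5 dB above → -4.5 dBu; +8 dB make-up → 3.5 dBu.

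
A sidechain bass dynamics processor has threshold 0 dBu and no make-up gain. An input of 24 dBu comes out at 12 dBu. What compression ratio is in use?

2:1

Input overshoot = 24 − 0 = 24 dB; output overshoot = 12 − 0 = 12 dB.
Ratio = 24 / 12 = 2.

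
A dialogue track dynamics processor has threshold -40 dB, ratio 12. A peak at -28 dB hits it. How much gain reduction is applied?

-28 dB exceeds the threshold by 12 dB.
After 12:1 compression the overshoot becomes 12/12 = 1 dB.
So the signal is attenuated by 12 − 1 = 11 dB.

11 dB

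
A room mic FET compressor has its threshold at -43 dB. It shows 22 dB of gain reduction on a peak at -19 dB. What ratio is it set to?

Input overshoot = -19 − (-43) = 24 dB.
Output overshoot = 24 − 22 = 2 dB.
Ratio = input overshoot / output overshoot = 24 / 2 = 12.

12:1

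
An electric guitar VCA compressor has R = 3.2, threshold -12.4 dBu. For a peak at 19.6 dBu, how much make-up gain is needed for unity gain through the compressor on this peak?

22 dB

Without make-up, output = threshold + overshoot/3.2 = -12.4 + 10 = -2.4 dBu.
Gap to target: 22 dB.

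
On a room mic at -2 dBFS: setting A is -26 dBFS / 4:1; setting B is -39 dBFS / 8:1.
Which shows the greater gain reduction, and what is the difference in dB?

B, by 14.375 dB

A: 24 dB over, compressed to 6 dB over, so 18 dB of GR.
B: 37 dB over, compressed to 4.625 dB over, so 32.375 dB of GR.
B applies 14.375 dB more gain reduction.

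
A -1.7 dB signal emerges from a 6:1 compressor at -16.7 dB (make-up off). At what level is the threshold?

-19.7 dB

Let T be the threshold. Output overshoot = (input overshoot)/R, so -16.7 − T = (-1.7 − T)/6.
6·(-16.7 − T) = -1.7 − T → 5·T = -100.2 − (-1.7) = -98.5.
T = -98.5/5 = -19.7 dB.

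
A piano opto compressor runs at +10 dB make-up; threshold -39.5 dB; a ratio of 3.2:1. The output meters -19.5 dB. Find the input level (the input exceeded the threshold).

-7.5 dB

Remove make-up: -19.5 − 10 = -29.5 dB.
The compressed level sits -29.5 − (-39.5) = 10 dB over threshold.
Input overshoot = R × output overshoot = 32 dB → input = -39.5 + 32 = -7.5 dB.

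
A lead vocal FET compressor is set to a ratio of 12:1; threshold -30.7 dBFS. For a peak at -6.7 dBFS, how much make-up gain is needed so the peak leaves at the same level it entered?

22 dB

Overshoot 24 dB → 24/12 = 2 dB after compression, so the compressed level is -30.7 + 2 = -28.7 dBFS.
Make-up = target − compressed = -6.7 − (-28.7) = 22 dB.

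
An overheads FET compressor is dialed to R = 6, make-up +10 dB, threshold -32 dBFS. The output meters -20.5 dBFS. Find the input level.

Stripping the +10 dB make-up gives -30.5 dBFS at the gain stage.
Post-compression overshoot = -30.5 − (-32) = 1.5 dB.
Input overshoot = R × output overshoot = 9 dB → input = -32 + 9 = -23 dBFS.

-23 dBFS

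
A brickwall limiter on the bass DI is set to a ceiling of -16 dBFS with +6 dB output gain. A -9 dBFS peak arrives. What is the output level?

-10 dBFS

A brickwall limiter is an ∞:1 compressor: any input above the ceiling is clamped to -16 dBFS.
Output gain then adds 6 dB: -16 + 6 = -10 dBFS.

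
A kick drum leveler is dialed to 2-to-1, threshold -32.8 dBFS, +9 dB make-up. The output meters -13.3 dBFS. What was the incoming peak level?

Stripping the +9 dB make-up gives -22.3 dBFS at the gain stage.
That's 10.5 dB above the -32.8 dBFS threshold.
Input overshoot = R × output overshoot = 21 dB → input = -32.8 + 21 = -11.8 dBFS.

-11.8 dBFS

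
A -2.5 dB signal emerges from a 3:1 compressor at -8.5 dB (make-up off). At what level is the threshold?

Gain reduction = -2.5 − (-8.5) = 6 dB; output overshoot = GR / (R − 1) = 6 / 2 = 3 dB.
Threshold = output − output overshoot = -8.5 − 3 = -11.5 dB.

-11.5 dB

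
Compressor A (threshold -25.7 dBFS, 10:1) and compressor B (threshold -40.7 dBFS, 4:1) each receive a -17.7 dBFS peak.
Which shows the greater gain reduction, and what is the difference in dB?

A: GR = 8 − 8/10 = 7.2 dB.
B: GR = 23 − 23/4 = 17.25 dB.
B applies 10.05 dB more gain reduction.

B, by 10.05 dB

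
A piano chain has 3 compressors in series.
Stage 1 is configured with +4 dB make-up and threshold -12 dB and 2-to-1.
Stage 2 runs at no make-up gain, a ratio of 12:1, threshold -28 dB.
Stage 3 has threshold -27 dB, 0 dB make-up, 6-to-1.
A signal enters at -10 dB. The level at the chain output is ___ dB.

Stage 1: -10 dB is 2 dB over -12 dB; at 2:1 that becomes 1 dB over, giving -11 dB; +4 dB make-up → -7 dB.
Stage 2: overshoot 21 dB → 21/12 = 1.75 dB → -26.25 dB.
Stage 3: 0.75 dB above -27 dB, reduced 6:1 to 0.125 dB above → -26.875 dB.

-26.875 dB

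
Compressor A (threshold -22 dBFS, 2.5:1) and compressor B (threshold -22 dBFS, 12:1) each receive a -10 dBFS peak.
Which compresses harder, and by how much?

B, by 3.8 dB

A: 12 dB over, compressed to 4.8 dB over, so 7.2 dB of GR.
B: 12 dB over, compressed to 1 dB over, so 11 dB of GR.
B reduces 3.8 dB more.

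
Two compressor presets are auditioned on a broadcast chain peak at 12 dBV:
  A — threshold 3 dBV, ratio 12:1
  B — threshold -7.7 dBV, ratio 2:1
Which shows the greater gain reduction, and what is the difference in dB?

A: overshoot 9 dB → output overshoot 0.75 dB → GR 8.25 dB.
B: overshoot 19.7 dB → output overshoot 9.85 dB → GR 9.85 dB.
Difference: 1.6 dB in favour of B.

B, by 1.6 dB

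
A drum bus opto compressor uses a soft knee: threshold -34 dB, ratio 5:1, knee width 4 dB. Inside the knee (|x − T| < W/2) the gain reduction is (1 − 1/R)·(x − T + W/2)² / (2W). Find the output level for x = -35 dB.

x − T + W/2 = -35 − (-34) + 2 = 1.
GR = (1 − 1/5) × 1² / 8 = 0.8 × 1 / 8 = 0.1 dB.
Output = -35 − 0.1 = -35.1 dB.

-35.1 dB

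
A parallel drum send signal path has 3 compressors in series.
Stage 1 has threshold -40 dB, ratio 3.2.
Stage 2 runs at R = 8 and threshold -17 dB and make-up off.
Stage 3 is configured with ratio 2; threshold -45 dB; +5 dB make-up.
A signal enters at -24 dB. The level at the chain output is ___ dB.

Stage 1: overshoot 16 dB → 16/3.2 = 5 dB → -35 dB.
Stage 2: -35 dB is at or below the -17 dB threshold — no compression; output -35 dB.
Stage 3: overshoot 10 dB → 10/2 = 5 dB → -40 dB; +5 dB make-up → -35 dB.

-35 dB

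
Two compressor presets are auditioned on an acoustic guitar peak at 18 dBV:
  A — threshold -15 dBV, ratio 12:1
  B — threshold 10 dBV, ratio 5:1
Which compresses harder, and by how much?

A: overshoot 33 dB → output overshoot 2.75 dB → GR 30.25 dB.
B: overshoot 8 dB → output overshoot 1.6 dB → GR 6.4 dB.
A applies 23.85 dB more gain reduction.

A, by 23.85 dB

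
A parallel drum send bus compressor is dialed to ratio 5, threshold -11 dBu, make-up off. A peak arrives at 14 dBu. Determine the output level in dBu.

-6 dBu

14 dBu sits 25 dB over threshold.
The 25 dB excess becomes 5 dB after 5:1 reduction.
That puts the output at -6 dBu.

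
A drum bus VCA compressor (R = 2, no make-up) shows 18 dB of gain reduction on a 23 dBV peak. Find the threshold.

Gain reduction = 23 − 5 = 18 dB; output overshoot = GR / (R − 1) = 18 / 1 = 18 dB.
Threshold = output − output overshoot = 5 − 18 = -13 dBV.

-13 dBV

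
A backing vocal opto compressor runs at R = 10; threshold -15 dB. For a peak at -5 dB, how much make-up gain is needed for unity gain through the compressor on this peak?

9 dB

Without make-up, output = threshold + overshoot/10 = -15 + 1 = -14 dB.
Gap to target: 9 dB.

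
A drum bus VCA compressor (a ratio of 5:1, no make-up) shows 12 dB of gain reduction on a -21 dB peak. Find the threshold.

Gain reduction = -21 − (-33) = 12 dB; output overshoot = GR / (R − 1) = 12 / 4 = 3 dB.
Threshold = output − output overshoot = -33 − 3 = -36 dB.

-36 dB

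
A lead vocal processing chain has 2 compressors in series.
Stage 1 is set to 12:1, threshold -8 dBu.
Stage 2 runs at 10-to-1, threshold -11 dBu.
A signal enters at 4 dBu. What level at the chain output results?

Stage 1: 12 dB above -8 dBu, reduced 12:1 to 1 dB above → -7 dBu.
Stage 2: -7 dBu is 4 dB over -11 dBu; at 10:1 that becomes 0.4 dB over, giving -10.6 dBu.

-10.6 dBu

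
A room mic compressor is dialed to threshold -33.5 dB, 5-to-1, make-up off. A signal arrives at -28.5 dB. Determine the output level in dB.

-32.5 dB

-28.5 dB sits 5 dB over threshold.
5:1 compression reduces that to 5/5 = 1 dB over.
So the level is -33.5 + 1 = -32.5 dB.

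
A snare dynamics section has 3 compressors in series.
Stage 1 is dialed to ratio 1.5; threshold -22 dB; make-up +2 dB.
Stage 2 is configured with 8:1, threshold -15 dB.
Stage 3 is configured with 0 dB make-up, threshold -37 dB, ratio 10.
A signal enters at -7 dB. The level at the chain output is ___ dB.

-34.7375 dB

Stage 1: 15 dB above -22 dB, reduced 1.5:1 to 10 dB above → -12 dB; +2 dB make-up → -10 dB.
Stage 2: -10 dB is 5 dB over -15 dB; at 8:1 that becomes 0.625 dB over, giving -14.375 dB.
Stage 3: 22.625 dB above -37 dB, reduced 10:1 to 2.2625 dB above → -34.7375 dB.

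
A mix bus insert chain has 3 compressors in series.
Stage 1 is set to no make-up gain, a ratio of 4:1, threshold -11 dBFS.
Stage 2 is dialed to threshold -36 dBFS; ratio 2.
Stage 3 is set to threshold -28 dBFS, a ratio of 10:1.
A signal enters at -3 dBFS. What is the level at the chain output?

Stage 1: 8 dB above -11 dBFS, reduced 4:1 to 2 dB above → -9 dBFS.
Stage 2: overshoot 27 dB → 27/2 = 13.5 dB → -22.5 dBFS.
Stage 3: 5.5 dB above -28 dBFS, reduced 10:1 to 0.55 dB above → -27.45 dBFS.

-27.45 dBFS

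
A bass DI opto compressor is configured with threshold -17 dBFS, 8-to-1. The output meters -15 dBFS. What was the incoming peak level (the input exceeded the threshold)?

-1 dBFS

That's 2 dB above the -17 dBFS threshold.
Before 8:1 compression the overshoot was 2 × 8 = 16 dB, so input = -17 + 16 = -1 dBFS.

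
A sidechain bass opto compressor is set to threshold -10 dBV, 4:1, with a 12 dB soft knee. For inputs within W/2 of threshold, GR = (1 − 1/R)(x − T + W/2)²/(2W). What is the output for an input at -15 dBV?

-15.03125 dBV

x − T + W/2 = -15 − (-10) + 6 = 1.
GR = (1 − 1/4) × 1² / 24 = 0.75 × 1 / 24 = 0.03125 dB.
Output = -15 − 0.03125 = -15.03125 dBV.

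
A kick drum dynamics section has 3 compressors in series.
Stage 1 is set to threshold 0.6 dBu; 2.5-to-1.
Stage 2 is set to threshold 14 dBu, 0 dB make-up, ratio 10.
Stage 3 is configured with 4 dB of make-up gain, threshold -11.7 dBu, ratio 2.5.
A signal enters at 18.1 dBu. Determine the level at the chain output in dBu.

Stage 1: overshoot 17.5 dB → 17.5/2.5 = 7 dB → 7.6 dBu.
Stage 2: 7.6 dBu ≤ 14 dBu, so stage 2 doesn't engage; output 7.6 dBu.
Stage 3: 7.6 dBu is 19.3 dB over -11.7 dBu; at 2.5:1 that becomes 7.72 dB over, giving -3.98 dBu; +4 dB make-up → 0.02 dBu.

0.02 dBu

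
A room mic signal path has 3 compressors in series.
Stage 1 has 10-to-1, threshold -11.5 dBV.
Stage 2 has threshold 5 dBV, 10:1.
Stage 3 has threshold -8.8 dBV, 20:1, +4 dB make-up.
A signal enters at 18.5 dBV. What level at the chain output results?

-4.785 dBV

Stage 1: 18.5 dBV is 30 dB over -11.5 dBV; at 10:1 that becomes 3 dB over, giving -8.5 dBV.
Stage 2: -8.5 dBV ≤ 5 dBV, so stage 2 doesn't engage; output -8.5 dBV.
Stage 3: -8.5 dBV is 0.3 dB over -8.8 dBV; at 20:1 that becomes 0.015 dB over, giving -8.785 dBV; +4 dB make-up → -4.785 dBV.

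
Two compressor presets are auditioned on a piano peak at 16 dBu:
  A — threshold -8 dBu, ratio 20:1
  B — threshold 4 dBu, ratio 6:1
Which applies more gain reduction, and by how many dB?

A, by 12.8 dB

A: 24 dB over, compressed to 1.2 dB over, so 22.8 dB of GR.
B: 12 dB over, compressed to 2 dB over, so 10 dB of GR.
Difference: 12.8 dB in favour of A.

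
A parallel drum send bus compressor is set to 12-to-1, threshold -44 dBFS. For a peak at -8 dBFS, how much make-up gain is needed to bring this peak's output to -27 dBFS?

Overshoot 36 dB → 36/12 = 3 dB after compression, so the compressed level is -44 + 3 = -41 dBFS.
Make-up = target − compressed = -27 − (-41) = 14 dB.

14 dB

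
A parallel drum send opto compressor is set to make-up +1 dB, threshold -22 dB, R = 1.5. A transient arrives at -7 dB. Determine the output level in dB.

The input is 15 dB above the -22 dB threshold.
1.5:1 compression reduces that to 15/1.5 = 10 dB over.
That puts the output at -12 dB; make-up adds 1 dB, giving -11 dB.

-11 dB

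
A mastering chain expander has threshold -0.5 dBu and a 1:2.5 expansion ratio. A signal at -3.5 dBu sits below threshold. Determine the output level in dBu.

Undershoot = (-0.5) − (-3.5) = 3 dB.
At 1:2.5, that expands to 7.5 dB under threshold.
Output = -0.5 − 7.5 = -8 dBu.

-8 dBu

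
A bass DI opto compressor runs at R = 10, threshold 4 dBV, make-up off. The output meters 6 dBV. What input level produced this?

Post-compression overshoot = 6 − 4 = 2 dB.
Before 10:1 compression the overshoot was 2 × 10 = 20 dB, so input = 4 + 20 = 24 dBV.

24 dBV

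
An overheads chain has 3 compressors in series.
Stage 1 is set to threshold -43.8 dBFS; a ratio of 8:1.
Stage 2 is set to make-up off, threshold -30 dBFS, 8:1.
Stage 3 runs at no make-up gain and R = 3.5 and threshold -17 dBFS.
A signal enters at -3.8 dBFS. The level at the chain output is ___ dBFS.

Stage 1: 40 dB above -43.8 dBFS, reduced 8:1 to 5 dB above → -38.8 dBFS.
Stage 2: -38.8 dBFS is at or below the -30 dBFS threshold — no compression; output -38.8 dBFS.
Stage 3: -38.8 dBFS ≤ -17 dBFS, so stage 3 doesn't engage; output -38.8 dBFS.

-38.8 dBFS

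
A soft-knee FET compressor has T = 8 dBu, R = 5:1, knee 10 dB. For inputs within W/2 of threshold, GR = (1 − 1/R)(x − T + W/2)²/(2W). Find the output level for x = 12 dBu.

8.76 dBu

x − T + W/2 = 12 − 8 + 5 = 9.
GR = (1 − 1/5) × 9² / 20 = 0.8 × 81 / 20 = 3.24 dB.
Output = 12 − 3.24 = 8.76 dBu.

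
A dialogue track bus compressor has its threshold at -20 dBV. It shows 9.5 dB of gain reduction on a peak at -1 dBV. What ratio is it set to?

2:1

Input overshoot = -1 − (-20) = 19 dB.
Output overshoot = 19 − 9.5 = 9.5 dB.
Ratio = input overshoot / output overshoot = 19 / 9.5 = 2.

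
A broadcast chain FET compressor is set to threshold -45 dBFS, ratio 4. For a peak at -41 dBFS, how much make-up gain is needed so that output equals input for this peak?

3 dB

The peak compresses to -45 + 4/4 = -44 dBFS.
To reach -41 dBFS requires -41 − (-44) = 3 dB of make-up.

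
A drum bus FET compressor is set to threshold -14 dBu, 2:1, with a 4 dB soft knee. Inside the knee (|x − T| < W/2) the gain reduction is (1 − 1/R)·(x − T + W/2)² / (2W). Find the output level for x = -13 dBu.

x − T + W/2 = -13 − (-14) + 2 = 3.
GR = (1 − 1/2) × 3² / 8 = 0.5 × 9 / 8 = 0.5625 dB.
Output = -13 − 0.5625 = -13.5625 dBu.

-13.5625 dBu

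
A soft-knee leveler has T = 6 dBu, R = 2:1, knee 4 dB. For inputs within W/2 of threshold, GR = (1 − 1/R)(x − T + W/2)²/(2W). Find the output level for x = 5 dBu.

x − T + W/2 = 5 − 6 + 2 = 1.
GR = (1 − 1/2) × 1² / 8 = 0.5 × 1 / 8 = 0.0625 dB.
Output = 5 − 0.0625 = 4.9375 dBu.

4.9375 dBu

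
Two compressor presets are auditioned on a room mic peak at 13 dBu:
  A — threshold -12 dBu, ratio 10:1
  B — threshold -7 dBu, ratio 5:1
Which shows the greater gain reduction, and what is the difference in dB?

A: GR = 25 − 25/10 = 22.5 dB.
B: GR = 20 − 20/5 = 16 dB.
Difference: 6.5 dB in favour of A.

A, by 6.5 dB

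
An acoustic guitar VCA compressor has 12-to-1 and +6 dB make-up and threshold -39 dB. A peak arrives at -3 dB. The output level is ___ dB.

-30 dB

Overshoot: -3 − (-39) = 36 dB.
12:1 compression reduces that to 36/12 = 3 dB over.
That puts the output at -36 dB; make-up adds 6 dB, giving -30 dB.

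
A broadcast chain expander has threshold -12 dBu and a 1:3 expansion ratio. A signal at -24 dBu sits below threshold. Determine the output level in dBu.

Below threshold, a 1:3 expander applies gain = (3−1)×(T − x) of attenuation.
(3−1) × 12 = 24 dB, so output = -24 − 24 = -48 dBu.

-48 dBu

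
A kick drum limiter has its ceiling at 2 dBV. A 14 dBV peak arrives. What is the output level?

The limiter clamps the peak to its 2 dBV ceiling.

2 dBV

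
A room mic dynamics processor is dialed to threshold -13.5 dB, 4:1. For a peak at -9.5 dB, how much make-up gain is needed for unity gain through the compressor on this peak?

3 dB

The peak compresses to -13.5 + 4/4 = -12.5 dB.
To reach -9.5 dB requires -9.5 − (-12.5) = 3 dB of make-up.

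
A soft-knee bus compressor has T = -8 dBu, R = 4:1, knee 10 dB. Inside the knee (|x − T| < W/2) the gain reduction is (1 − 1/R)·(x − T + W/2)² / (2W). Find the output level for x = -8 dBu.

-8.9375 dBu

x − T + W/2 = -8 − (-8) + 5 = 5.
GR = (1 − 1/4) × 5² / 20 = 0.75 × 25 / 20 = 0.9375 dB.
Output = -8 − 0.9375 = -8.9375 dBu.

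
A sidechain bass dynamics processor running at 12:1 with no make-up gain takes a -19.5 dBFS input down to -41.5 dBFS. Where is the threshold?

-43.5 dBFS

Let T be the threshold. Output overshoot = (input overshoot)/R, so -41.5 − T = (-19.5 − T)/12.
12·(-41.5 − T) = -19.5 − T → 11·T = -498 − (-19.5) = -478.5.
T = -478.5/11 = -43.5 dBFS.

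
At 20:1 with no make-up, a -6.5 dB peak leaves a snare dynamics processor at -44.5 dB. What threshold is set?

-46.5 dB

Let T be the threshold. Output overshoot = (input overshoot)/R, so -44.5 − T = (-6.5 − T)/20.
20·(-44.5 − T) = -6.5 − T → 19·T = -890 − (-6.5) = -883.5.
T = -883.5/19 = -46.5 dB.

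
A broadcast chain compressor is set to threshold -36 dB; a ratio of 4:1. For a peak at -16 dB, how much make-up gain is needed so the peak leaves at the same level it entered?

15 dB

The peak compresses to -36 + 20/4 = -31 dB.
To reach -16 dB requires -16 − (-31) = 15 dB of make-up.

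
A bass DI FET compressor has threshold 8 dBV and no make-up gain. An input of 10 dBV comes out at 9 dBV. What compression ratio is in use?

2:1

Input overshoot = 10 − 8 = 2 dB; output overshoot = 9 − 8 = 1 dB.
Ratio = 2 / 1 = 2.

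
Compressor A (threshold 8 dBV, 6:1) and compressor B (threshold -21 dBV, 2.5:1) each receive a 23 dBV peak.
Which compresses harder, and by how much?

B, by 13.9 dB

A: 15 dB over, compressed to 2.5 dB over, so 12.5 dB of GR.
B: 44 dB over, compressed to 17.6 dB over, so 26.4 dB of GR.
Difference: 13.9 dB in favour of B.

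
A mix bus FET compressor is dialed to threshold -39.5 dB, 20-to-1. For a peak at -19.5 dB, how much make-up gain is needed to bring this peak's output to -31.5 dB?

Overshoot 20 dB → 20/20 = 1 dB after compression, so the compressed level is -39.5 + 1 = -38.5 dB.
Make-up = target − compressed = -31.5 − (-38.5) = 7 dB.

7 dB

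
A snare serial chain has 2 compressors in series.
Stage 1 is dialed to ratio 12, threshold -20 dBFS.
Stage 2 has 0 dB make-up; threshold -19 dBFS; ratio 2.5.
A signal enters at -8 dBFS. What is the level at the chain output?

-19 dBFS

Stage 1: -8 dBFS is 12 dB over -20 dBFS; at 12:1 that becomes 1 dB over, giving -19 dBFS.
Stage 2: -19 dBFS is at or below the -19 dBFS threshold — no compression; output -19 dBFS.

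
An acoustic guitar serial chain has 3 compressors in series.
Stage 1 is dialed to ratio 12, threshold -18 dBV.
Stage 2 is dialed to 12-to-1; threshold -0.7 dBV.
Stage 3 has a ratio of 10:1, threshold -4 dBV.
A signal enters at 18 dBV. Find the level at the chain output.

-15 dBV

Stage 1: 18 dBV is 36 dB over -18 dBV; at 12:1 that becomes 3 dB over, giving -15 dBV.
Stage 2: -15 dBV ≤ -0.7 dBV, so stage 2 doesn't engage; output -15 dBV.
Stage 3: below threshold (-15 ≤ -4); passes unchanged; output -15 dBV.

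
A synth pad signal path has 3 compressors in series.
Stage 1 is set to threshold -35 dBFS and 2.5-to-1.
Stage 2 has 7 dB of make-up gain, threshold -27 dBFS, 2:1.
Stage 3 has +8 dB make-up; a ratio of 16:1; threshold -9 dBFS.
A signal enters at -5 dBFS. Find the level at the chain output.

Stage 1: 30 dB above -35 dBFS, reduced 2.5:1 to 12 dB above → -23 dBFS.
Stage 2: 4 dB above -27 dBFS, reduced 2:1 to 2 dB above → -25 dBFS; +7 dB make-up → -18 dBFS.
Stage 3: -18 dBFS ≤ -9 dBFS, so stage 3 doesn't engage; make-up brings it to -10 dBFS.

-10 dBFS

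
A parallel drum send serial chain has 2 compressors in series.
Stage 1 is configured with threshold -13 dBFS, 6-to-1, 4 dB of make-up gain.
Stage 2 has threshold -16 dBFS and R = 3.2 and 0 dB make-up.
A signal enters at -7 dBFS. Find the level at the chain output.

-13.5 dBFS

Stage 1: -7 dBFS is 6 dB over -13 dBFS; at 6:1 that becomes 1 dB over, giving -12 dBFS; +4 dB make-up → -8 dBFS.
Stage 2: overshoot 8 dB → 8/3.2 = 2.5 dB → -13.5 dBFS.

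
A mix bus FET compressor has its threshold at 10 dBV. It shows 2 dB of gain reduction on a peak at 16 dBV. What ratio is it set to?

1.5:1

Input overshoot = 16 − 10 = 6 dB.
Output overshoot = 6 − 2 = 4 dB.
Ratio = input overshoot / output overshoot = 6 / 4 = 1.5.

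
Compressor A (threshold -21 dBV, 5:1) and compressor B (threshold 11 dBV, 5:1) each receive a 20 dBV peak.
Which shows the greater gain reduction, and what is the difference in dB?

A: overshoot 41 dB → output overshoot 8.2 dB → GR 32.8 dB.
B: overshoot 9 dB → output overshoot 1.8 dB → GR 7.2 dB.
Difference: 25.6 dB in favour of A.

A, by 25.6 dB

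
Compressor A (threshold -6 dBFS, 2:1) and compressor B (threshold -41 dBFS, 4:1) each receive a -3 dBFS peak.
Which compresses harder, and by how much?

A: 3 dB over, compressed to 1.5 dB over, so 1.5 dB of GR.
B: 38 dB over, compressed to 9.5 dB over, so 28.5 dB of GR.
Difference: 27 dB in favour of B.

B, by 27 dB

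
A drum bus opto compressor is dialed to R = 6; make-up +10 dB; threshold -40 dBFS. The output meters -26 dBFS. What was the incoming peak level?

-16 dBFS

Stripping the +10 dB make-up gives -36 dBFS at the gain stage.
Post-compression overshoot = -36 − (-40) = 4 dB.
Input overshoot = R × output overshoot = 24 dB → input = -40 + 24 = -16 dBFS.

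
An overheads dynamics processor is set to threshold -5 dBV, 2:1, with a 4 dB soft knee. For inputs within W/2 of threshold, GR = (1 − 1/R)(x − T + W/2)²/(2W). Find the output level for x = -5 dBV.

x − T + W/2 = -5 − (-5) + 2 = 2.
GR = (1 − 1/2) × 2² / 8 = 0.5 × 4 / 8 = 0.25 dB.
Output = -5 − 0.25 = -5.25 dBV.

-5.25 dBV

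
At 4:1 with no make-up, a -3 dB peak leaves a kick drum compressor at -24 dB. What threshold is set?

Input is 28 dB above T (since output overshoot × R = input overshoot: (-24 − T)·4 = -3 − T gives T = -31 dB).
Check: -31 + (-3 − (-31))/4 = -31 + 7 = -24 dB. ✓

-31 dB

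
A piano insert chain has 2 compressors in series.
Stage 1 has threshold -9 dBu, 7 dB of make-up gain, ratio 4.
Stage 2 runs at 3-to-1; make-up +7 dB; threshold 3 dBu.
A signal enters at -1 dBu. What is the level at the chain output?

7 dBu

Stage 1: 8 dB above -9 dBu, reduced 4:1 to 2 dB above → -7 dBu; +7 dB make-up → 0 dBu.
Stage 2: 0 dBu is at or below the 3 dBu threshold — no compression; make-up brings it to 7 dBu.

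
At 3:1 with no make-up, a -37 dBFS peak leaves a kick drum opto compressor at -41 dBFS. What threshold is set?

-43 dBFS

Gain reduction = -37 − (-41) = 4 dB; output overshoot = GR / (R − 1) = 4 / 2 = 2 dB.
Threshold = output − output overshoot = -41 − 2 = -43 dBFS.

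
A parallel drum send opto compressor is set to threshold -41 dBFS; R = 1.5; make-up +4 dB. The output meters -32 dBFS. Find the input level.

-33.5 dBFS

Remove make-up: -32 − 4 = -36 dBFS.
That's 5 dB above the -41 dBFS threshold.
Undo the ratio: input overshoot = 5 × 1.5 = 7.5 dB, giving input = -33.5 dBFS.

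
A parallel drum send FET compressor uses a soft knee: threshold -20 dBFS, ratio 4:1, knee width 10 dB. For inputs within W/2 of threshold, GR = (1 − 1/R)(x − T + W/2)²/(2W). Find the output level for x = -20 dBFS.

-20.9375 dBFS

x − T + W/2 = -20 − (-20) + 5 = 5.
GR = (1 − 1/4) × 5² / 20 = 0.75 × 25 / 20 = 0.9375 dB.
Output = -20 − 0.9375 = -20.9375 dBFS.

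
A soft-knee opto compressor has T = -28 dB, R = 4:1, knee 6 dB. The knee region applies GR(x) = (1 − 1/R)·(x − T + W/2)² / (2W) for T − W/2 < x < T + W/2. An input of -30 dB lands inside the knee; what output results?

x − T + W/2 = -30 − (-28) + 3 = 1.
GR = (1 − 1/4) × 1² / 12 = 0.75 × 1 / 12 = 0.0625 dB.
Output = -30 − 0.0625 = -30.0625 dB.

-30.0625 dB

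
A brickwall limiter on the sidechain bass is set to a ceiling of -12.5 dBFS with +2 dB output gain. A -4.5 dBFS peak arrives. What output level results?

At ∞:1, everything above -12.5 dBFS is held at the ceiling.
Output gain then adds 2 dB: -12.5 + 2 = -10.5 dBFS.

-10.5 dBFS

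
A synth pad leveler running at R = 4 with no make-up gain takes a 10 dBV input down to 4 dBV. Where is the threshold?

2 dBV

Input is 8 dB above T (since output overshoot × R = input overshoot: (4 − T)·4 = 10 − T gives T = 2 dBV).
Check: 2 + (10 − 2)/4 = 2 + 2 = 4 dBV. ✓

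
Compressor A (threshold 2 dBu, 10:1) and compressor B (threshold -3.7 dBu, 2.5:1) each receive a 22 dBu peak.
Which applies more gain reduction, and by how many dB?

A: 20 dB over, compressed to 2 dB over, so 18 dB of GR.
B: 25.7 dB over, compressed to 10.28 dB over, so 15.42 dB of GR.
A applies 2.58 dB more gain reduction.

A, by 2.58 dB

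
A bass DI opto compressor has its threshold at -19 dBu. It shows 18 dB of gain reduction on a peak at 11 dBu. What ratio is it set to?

Input overshoot = 11 − (-19) = 30 dB.
Output overshoot = 30 − 18 = 12 dB.
Ratio = input overshoot / output overshoot = 30 / 12 = 2.5.

2.5:1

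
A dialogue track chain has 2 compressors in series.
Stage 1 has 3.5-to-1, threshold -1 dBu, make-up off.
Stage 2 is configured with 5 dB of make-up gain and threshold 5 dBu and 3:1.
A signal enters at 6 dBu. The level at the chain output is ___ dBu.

Stage 1: 7 dB above -1 dBu, reduced 3.5:1 to 2 dB above → 1 dBu.
Stage 2: 1 dBu is at or below the 5 dBu threshold — no compression; make-up brings it to 6 dBu.

6 dBu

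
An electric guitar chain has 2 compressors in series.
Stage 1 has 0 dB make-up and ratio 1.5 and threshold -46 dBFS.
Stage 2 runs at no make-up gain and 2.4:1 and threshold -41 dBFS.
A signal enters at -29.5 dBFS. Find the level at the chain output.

-38.5 dBFS

Stage 1: overshoot 16.5 dB → 16.5/1.5 = 11 dB → -35 dBFS.
Stage 2: overshoot 6 dB → 6/2.4 = 2.5 dB → -38.5 dBFS.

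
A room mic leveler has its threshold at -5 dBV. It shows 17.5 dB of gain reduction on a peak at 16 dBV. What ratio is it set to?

Input overshoot = 16 − (-5) = 21 dB.
Output overshoot = 21 − 17.5 = 3.5 dB.
Ratio = input overshoot / output overshoot = 21 / 3.5 = 6.

6:1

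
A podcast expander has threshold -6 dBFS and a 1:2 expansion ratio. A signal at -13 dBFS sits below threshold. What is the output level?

-20 dBFS

The input is 7 dB below the -6 dBFS threshold.
A 1:2 expander multiplies undershoot by 2: 7 × 2 = 14 dB below threshold.
Output = -6 − 14 = -20 dBFS.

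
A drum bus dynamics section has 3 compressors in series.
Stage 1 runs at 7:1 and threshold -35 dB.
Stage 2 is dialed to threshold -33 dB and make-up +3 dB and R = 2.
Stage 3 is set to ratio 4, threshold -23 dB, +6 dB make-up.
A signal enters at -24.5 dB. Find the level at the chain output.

Stage 1: -24.5 dB is 10.5 dB over -35 dB; at 7:1 that becomes 1.5 dB over, giving -33.5 dB.
Stage 2: -33.5 dB is at or below the -33 dB threshold — no compression; make-up brings it to -30.5 dB.
Stage 3: -30.5 dB is at or below the -23 dB threshold — no compression; make-up brings it to -24.5 dB.

-24.5 dB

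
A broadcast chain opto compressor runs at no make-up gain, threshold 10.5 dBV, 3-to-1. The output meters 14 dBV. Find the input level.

The compressed level sits 14 − 10.5 = 3.5 dB over threshold.
Input overshoot = R × output overshoot = 10.5 dB → input = 10.5 + 10.5 = 21 dBV.

21 dBV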